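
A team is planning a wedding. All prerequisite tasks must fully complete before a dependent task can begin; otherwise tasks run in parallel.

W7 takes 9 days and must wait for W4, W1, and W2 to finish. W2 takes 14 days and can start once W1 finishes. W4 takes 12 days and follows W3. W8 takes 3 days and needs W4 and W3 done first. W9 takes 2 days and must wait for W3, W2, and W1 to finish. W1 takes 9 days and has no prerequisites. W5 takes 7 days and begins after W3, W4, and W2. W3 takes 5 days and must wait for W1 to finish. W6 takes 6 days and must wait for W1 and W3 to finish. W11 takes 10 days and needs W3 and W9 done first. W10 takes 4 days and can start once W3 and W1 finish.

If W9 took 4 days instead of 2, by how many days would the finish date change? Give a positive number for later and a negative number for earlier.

2

The binding path is W1→W2→W9→W11 = 9+14+2+10 = 35; finish at 35 days.
W9 is on the critical path; changing it to 4 makes that path 37 days.
No other chain overtakes it, so the finish is 37 days.
Change in finish: 37 − 35 = +2 days.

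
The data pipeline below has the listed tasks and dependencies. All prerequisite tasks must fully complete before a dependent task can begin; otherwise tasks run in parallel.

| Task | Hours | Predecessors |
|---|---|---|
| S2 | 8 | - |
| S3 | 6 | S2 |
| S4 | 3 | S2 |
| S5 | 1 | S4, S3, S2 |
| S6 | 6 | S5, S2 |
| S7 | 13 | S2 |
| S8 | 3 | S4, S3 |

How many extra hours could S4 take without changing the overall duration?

3

S2→S3→S5→S6 = 8+6+1+6 = 21 sets the makespan at 21 hours.
The longest chain containing S4 totals 18 hours.
Slack of S4 = 11 − 8 = 3 hours.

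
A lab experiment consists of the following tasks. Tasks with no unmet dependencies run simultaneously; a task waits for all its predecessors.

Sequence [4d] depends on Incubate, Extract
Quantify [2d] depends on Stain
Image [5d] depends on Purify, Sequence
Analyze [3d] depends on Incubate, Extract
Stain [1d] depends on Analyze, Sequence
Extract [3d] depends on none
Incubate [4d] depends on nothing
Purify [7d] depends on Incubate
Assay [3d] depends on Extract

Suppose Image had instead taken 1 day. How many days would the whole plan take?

Baseline: Incubate→Purify→Image = 4+7+5 = 16 → 16 days.
Since Image is critical, the -4 change carries straight to that chain (now 12 days).
That remains the longest chain; total 12 days.

12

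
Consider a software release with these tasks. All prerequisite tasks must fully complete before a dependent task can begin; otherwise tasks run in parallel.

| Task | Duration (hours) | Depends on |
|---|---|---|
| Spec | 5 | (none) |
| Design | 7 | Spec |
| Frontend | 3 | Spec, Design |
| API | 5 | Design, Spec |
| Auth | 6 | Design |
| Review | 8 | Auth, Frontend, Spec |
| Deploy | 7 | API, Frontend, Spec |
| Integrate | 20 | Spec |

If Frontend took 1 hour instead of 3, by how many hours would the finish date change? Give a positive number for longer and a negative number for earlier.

Baseline: Spec→Design→Auth→Review = 5+7+6+8 = 26 → 26 hours.
Frontend is off the critical path — its longest chain is 23 hours, giving 3 of slack.
That remains the longest chain; total 26 hours.
Change in finish: 26 − 26 = +0 hours.

0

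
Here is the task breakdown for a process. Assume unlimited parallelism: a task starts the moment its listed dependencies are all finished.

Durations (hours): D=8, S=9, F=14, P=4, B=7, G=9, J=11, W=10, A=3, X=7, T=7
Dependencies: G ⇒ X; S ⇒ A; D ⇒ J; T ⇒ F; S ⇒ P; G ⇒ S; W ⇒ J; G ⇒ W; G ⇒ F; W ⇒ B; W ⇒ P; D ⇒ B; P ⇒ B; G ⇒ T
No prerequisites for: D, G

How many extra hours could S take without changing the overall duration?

The longest chain is G→W→P→B = 9+10+4+7 = 30; overall finish 30 hours.
Longest path through S: 29 hours (earliest finish 18, latest finish 19).
Slack of S = 10 − 9 = 1 hour.

1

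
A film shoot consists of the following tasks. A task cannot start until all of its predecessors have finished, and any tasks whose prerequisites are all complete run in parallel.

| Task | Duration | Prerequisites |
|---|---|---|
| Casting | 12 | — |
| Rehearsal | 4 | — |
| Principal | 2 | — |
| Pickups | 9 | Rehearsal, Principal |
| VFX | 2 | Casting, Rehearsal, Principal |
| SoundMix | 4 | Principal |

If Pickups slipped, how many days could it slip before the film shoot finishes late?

1

Casting→VFX = 12+2 = 14 sets the makespan at 14 days.
Longest path through Pickups: 13 days (earliest finish 13, latest finish 14).
Slack of Pickups = 5 − 4 = 1 day.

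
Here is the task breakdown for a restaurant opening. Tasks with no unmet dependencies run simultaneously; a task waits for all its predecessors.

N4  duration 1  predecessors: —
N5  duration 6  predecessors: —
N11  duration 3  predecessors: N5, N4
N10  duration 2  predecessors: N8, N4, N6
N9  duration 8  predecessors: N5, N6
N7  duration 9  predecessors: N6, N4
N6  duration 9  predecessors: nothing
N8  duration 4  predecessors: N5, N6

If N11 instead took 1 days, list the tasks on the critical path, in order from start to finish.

N6, N7

Baseline: N6→N7 = 9+9 = 18 → 18 days.
N11 is off the critical path — its longest chain is 9 days, giving 9 of slack.
The critical path is still N6→N7; finish is now 18 days.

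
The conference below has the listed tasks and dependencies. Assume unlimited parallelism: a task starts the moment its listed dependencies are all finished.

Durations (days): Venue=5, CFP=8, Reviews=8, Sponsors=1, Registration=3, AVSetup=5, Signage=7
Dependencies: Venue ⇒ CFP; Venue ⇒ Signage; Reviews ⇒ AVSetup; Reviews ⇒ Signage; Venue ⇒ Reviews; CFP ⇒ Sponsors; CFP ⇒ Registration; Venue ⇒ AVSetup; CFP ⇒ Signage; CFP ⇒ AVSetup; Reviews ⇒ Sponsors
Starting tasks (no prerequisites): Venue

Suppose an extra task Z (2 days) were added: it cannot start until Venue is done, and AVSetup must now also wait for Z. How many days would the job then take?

20

Originally the job takes 20 days.
With Z inserted, AVSetup now waits for max(Venue, Reviews, CFP, Z).
New critical path: Venue→CFP→Signage = 5+8+7 = 20 ⇒ 20 days.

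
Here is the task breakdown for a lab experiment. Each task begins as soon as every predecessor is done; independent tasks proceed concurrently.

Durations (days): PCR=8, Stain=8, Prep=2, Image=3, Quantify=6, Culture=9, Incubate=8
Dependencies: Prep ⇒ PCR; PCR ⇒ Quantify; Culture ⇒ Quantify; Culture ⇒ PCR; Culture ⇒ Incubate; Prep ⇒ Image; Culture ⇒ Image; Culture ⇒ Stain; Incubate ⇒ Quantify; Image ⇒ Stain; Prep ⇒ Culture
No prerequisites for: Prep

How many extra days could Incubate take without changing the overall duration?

Critical path: Prep→Culture→Incubate→Quantify = 2+9+8+6 = 25, so the finish is 25 days.
Incubate finishes as early as 19 and must finish by 19.
So Incubate can slip 19 − 19 = 0 days.

0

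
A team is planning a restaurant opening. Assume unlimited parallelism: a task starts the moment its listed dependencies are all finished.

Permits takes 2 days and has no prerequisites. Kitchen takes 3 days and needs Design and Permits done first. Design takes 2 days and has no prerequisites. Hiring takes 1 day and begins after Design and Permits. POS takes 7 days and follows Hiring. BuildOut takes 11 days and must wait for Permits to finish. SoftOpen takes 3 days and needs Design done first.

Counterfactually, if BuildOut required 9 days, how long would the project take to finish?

Actual critical path: Permits→BuildOut = 2+11 = 13 ⇒ 13 days.
Since BuildOut is critical, the -2 change carries straight to that chain (now 11 days).
The critical path is still Permits→BuildOut; finish is now 11 days.

11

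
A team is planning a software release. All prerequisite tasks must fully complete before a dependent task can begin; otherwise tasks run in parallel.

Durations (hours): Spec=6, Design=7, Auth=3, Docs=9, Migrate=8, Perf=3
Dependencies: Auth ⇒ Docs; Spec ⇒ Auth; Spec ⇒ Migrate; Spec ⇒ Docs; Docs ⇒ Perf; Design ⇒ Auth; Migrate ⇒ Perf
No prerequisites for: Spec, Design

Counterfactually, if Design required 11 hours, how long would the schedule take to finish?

Critical path before the change: Design→Auth→Docs→Perf = 7+3+9+3 = 22 giving 22 hours.
Design lies on that path, so at 11 hours the path becomes 26 hours.
The critical path is still Design→Auth→Docs→Perf; finish is now 26 hours.

26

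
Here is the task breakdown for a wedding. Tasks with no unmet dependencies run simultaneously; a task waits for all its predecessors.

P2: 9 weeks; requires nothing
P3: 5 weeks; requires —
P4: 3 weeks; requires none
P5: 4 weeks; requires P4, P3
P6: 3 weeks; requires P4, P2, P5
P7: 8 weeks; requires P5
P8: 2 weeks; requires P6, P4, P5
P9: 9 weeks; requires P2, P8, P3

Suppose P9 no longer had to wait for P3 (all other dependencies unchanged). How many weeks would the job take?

23

With the dependency in place, P2→P6→P8→P9 = 9+3+2+9 = 23 sets the finish at 23 weeks.
Dropping P3→P9 doesn't change P9's earliest start (14); another predecessor still binds.
After: P2→P6→P8→P9 = 9+3+2+9 = 23 → 23 weeks.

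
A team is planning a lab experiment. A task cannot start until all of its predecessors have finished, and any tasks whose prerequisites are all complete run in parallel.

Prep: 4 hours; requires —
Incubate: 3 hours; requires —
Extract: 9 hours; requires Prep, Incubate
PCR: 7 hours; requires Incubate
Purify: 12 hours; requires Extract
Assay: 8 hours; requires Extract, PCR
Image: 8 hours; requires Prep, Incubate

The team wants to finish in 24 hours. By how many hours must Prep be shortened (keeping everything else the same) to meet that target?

Current finish: 25 hours; target: 24.
Prep is on every critical path, so each hour cut from Prep cuts the finish by one (this holds down to a finish of 24).
Need 25 − 24 = 1 hour off Prep → Prep becomes 3 hours, finish becomes 24.

1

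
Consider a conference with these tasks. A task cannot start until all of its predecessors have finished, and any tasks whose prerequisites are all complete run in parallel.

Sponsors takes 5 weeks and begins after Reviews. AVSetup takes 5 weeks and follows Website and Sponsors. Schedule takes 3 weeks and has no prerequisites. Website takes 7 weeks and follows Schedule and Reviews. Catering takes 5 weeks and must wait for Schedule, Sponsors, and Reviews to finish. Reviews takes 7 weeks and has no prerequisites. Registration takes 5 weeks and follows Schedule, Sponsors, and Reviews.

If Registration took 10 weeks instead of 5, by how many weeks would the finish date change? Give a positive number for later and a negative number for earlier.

Critical path before the change: Reviews→Website→AVSetup = 7+7+5 = 19 giving 19 weeks.
Registration is off the critical path — its longest chain is 17 weeks, giving 2 of slack.
Now Reviews→Sponsors→Registration = 7+5+10 = 22 is longest, so the finish becomes 22 weeks.
Change in finish: 22 − 19 = +3 weeks.

3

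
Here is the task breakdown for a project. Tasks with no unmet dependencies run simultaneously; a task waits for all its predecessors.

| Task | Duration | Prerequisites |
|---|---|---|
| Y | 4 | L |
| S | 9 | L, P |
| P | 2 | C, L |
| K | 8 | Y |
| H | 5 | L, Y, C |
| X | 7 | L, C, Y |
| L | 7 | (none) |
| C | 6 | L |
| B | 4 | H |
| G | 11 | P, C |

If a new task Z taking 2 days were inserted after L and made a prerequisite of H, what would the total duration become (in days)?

Originally the project takes 26 days.
With Z inserted, H now waits for max(L, Y, C, Z).
New critical path: L→C→P→G = 7+6+2+11 = 26 ⇒ 26 days.

26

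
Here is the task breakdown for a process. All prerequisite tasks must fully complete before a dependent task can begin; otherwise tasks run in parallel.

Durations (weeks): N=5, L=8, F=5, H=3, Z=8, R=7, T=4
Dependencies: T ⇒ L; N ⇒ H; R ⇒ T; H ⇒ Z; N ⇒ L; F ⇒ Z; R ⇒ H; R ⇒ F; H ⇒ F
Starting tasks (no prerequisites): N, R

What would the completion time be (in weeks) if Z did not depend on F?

19

Before: longest chain R→H→F→Z = 7+3+5+8 = 23, finish 23.
Without F→Z, Z's earliest start moves from 15 to 10.
New critical path: R→T→L = 7+4+8 = 19 ⇒ 19 weeks.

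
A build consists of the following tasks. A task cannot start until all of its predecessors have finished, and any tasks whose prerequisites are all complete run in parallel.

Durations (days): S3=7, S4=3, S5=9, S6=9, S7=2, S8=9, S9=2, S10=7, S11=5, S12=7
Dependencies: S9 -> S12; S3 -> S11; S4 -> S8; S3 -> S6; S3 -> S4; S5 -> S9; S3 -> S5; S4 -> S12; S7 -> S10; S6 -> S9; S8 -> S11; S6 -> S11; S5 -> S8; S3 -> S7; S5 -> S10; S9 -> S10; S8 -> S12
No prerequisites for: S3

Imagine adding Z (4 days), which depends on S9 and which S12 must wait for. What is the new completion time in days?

32

Originally the schedule takes 32 days.
With Z inserted, S12 now waits for max(S4, S9, S8, Z).
New critical path: S3→S5→S8→S12 = 7+9+9+7 = 32 ⇒ 32 days.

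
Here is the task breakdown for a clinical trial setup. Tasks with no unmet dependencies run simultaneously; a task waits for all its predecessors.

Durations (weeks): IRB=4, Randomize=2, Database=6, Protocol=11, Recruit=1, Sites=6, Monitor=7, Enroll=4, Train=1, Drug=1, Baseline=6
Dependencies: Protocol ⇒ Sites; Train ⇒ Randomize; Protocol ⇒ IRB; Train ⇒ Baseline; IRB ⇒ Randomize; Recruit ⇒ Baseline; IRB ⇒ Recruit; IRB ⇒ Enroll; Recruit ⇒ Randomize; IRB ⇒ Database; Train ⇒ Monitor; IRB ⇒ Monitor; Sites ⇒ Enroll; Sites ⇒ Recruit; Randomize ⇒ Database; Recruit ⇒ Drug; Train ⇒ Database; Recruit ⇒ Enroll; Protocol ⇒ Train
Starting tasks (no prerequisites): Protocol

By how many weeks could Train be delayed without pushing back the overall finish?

Critical path: Protocol→Sites→Recruit→Randomize→Database = 11+6+1+2+6 = 26, so the finish is 26 weeks.
The longest chain containing Train totals 20 weeks.
Slack of Train = 17 − 11 = 6 weeks.

6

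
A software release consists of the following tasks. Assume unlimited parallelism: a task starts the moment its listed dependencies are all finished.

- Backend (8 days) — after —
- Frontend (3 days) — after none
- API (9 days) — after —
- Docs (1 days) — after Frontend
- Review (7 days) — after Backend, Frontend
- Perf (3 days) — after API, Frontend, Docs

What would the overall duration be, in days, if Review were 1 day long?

12

Baseline: Backend→Review = 8+7 = 15 → 15 days.
Review lies on that path, so at 1 day the path becomes 9 days.
The binding chain switches to API→Perf = 9+3 = 12; finish 12 days.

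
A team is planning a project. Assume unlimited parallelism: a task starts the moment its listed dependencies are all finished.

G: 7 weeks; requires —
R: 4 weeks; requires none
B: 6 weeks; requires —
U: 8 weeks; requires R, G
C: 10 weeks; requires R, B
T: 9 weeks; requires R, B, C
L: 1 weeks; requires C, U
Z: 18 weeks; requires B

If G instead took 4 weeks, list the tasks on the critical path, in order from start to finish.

B, C, T

Critical path before the change: B→C→T = 6+10+9 = 25 giving 25 weeks.
The longest path through G is only 16 weeks, so G has float 9.
The critical path is still B→C→T; finish is now 25 weeks.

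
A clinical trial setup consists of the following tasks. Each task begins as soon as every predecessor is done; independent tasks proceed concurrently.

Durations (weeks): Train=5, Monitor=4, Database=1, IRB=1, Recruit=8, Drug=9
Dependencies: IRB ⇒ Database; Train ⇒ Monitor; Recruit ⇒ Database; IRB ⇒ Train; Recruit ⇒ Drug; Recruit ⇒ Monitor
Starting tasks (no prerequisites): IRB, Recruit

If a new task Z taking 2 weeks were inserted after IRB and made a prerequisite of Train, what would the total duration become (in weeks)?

Originally the project takes 17 weeks.
With Z inserted, Train now waits for max(IRB, Z).
New critical path: Recruit→Drug = 8+9 = 17 ⇒ 17 weeks.

17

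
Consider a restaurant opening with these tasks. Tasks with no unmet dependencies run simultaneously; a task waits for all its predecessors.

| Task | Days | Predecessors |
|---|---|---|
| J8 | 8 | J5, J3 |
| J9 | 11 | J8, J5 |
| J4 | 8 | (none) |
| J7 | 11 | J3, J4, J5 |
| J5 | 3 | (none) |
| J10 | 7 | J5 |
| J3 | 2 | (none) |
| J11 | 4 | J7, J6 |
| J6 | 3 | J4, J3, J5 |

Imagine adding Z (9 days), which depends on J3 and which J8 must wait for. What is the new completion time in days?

30

Originally the plan takes 23 days.
With Z inserted, J8 now waits for max(J5, J3, Z).
New critical path: J3→Z→J8→J9 = 2+9+8+11 = 30 ⇒ 30 days.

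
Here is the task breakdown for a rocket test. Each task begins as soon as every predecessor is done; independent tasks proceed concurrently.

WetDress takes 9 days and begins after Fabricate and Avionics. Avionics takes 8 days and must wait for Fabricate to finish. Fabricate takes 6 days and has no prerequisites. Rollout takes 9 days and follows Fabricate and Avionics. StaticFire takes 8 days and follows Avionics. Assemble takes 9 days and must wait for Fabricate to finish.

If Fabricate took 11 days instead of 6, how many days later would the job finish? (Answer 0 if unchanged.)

5

Baseline: Fabricate→Avionics→WetDress = 6+8+9 = 23 → 23 days.
Fabricate is on the critical path; changing it to 11 makes that path 28 days.
No other chain overtakes it, so the finish is 28 days.
Change in finish: 28 − 23 = +5 days.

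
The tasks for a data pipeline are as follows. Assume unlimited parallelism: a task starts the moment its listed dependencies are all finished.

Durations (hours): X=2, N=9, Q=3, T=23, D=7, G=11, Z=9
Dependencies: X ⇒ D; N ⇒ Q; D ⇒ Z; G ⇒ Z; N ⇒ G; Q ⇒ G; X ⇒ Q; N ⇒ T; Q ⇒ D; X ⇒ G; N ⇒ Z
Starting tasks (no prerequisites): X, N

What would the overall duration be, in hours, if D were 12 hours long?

As given, the longest chain is N→Q→G→Z = 9+3+11+9 = 32, so the finish is 32 hours.
D has 4 hours of float (longest path through it is 28).
The binding chain switches to N→Q→D→Z = 9+3+12+9 = 33; finish 33 hours.

33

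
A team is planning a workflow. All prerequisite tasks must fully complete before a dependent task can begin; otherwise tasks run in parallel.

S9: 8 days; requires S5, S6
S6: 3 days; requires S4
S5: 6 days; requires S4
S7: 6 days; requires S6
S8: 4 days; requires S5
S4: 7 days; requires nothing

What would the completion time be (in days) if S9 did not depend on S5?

18

Original critical path: S4→S5→S9 = 7+6+8 = 21 ⇒ 21 days.
Without S5→S9, S9's earliest start moves from 13 to 10.
After: S4→S6→S9 = 7+3+8 = 18 → 18 days.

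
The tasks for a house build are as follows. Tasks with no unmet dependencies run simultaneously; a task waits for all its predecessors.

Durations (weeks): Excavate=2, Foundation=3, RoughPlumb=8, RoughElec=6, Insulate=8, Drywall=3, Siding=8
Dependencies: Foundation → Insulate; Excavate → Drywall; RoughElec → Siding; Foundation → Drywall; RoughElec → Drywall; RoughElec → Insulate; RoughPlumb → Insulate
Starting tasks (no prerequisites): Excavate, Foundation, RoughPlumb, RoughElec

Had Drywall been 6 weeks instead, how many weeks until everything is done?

16

Baseline: RoughPlumb→Insulate = 8+8 = 16 → 16 weeks.
The longest path through Drywall is only 9 weeks, so Drywall has float 7.
That remains the longest chain; total 16 weeks.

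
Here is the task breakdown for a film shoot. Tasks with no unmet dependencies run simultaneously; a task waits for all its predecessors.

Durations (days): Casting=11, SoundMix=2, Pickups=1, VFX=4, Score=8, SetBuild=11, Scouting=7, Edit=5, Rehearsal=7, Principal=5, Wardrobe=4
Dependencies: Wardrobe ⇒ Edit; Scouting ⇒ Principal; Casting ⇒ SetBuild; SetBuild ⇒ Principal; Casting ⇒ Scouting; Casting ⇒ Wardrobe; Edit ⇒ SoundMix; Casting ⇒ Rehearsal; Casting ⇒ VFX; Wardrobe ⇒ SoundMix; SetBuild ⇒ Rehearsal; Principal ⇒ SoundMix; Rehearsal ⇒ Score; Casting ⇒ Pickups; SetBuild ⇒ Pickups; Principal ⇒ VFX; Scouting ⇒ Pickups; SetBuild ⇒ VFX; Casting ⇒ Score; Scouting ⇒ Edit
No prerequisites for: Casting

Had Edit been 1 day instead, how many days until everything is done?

37

Baseline: Casting→SetBuild→Rehearsal→Score = 11+11+7+8 = 37 → 37 days.
Edit has 12 days of float (longest path through it is 25).
That remains the longest chain; total 37 days.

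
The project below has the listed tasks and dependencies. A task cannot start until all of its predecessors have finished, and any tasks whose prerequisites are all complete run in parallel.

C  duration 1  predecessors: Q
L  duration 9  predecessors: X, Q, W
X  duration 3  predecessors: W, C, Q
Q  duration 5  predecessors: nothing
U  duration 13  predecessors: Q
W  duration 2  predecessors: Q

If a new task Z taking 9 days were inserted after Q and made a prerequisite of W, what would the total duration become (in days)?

28

Originally the schedule takes 19 days.
With Z inserted, W now waits for max(Q, Z).
New critical path: Q→Z→W→X→L = 5+9+2+3+9 = 28 ⇒ 28 days.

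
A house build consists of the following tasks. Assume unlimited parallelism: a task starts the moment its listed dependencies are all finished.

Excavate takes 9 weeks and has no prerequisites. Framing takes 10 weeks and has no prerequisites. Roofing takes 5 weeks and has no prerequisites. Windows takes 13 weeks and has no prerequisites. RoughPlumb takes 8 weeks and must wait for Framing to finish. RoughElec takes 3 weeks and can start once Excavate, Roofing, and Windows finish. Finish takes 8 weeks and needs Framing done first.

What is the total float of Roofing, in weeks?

10

Critical path: Framing→RoughPlumb = 10+8 = 18, so the finish is 18 weeks.
Longest path through Roofing: 8 weeks (earliest finish 5, latest finish 15).
So Roofing can slip 15 − 5 = 10 weeks.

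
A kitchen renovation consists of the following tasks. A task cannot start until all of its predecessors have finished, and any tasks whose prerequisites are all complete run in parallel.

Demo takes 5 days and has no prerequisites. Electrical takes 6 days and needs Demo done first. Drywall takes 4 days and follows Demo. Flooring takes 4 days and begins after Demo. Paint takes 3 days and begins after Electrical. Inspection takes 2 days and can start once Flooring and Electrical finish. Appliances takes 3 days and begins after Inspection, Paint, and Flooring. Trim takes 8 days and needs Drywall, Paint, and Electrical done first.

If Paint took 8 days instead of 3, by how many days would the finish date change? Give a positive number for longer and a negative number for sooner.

The binding path is Demo→Electrical→Paint→Trim = 5+6+3+8 = 22; finish at 22 days.
Since Paint is critical, the +5 change carries straight to that chain (now 27 days).
That remains the longest chain; total 27 days.
Change in finish: 27 − 22 = +5 days.

5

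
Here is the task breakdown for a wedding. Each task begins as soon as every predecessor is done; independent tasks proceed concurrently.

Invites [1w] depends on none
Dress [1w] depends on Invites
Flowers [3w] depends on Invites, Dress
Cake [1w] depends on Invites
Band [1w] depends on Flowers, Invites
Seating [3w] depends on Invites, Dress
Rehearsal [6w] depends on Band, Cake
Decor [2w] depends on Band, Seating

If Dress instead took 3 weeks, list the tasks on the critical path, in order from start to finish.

Invites, Dress, Flowers, Band, Rehearsal

The binding path is Invites→Dress→Flowers→Band→Rehearsal = 1+1+3+1+6 = 12; finish at 12 weeks.
Dress lies on that path, so at 3 weeks the path becomes 14 weeks.
No other chain overtakes it, so the finish is 14 weeks.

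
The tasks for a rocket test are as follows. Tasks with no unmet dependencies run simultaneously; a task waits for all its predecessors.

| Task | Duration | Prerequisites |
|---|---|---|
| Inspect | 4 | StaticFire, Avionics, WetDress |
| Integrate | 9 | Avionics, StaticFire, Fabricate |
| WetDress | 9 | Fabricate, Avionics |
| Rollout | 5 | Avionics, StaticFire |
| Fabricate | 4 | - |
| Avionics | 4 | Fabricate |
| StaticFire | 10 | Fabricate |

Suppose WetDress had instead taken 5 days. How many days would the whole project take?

Actual critical path: Fabricate→StaticFire→Integrate = 4+10+9 = 23 ⇒ 23 days.
The longest path through WetDress is only 21 days, so WetDress has float 2.
The critical path is still Fabricate→StaticFire→Integrate; finish is now 23 days.

23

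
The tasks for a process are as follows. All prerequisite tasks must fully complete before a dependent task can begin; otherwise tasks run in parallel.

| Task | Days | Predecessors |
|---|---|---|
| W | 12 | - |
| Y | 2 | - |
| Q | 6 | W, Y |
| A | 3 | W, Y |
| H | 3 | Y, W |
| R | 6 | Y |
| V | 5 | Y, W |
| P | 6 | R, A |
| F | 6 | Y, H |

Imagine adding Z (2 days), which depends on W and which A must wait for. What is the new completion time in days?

23

Originally the schedule takes 21 days.
With Z inserted, A now waits for max(W, Y, Z).
New critical path: W→Z→A→P = 12+2+3+6 = 23 ⇒ 23 days.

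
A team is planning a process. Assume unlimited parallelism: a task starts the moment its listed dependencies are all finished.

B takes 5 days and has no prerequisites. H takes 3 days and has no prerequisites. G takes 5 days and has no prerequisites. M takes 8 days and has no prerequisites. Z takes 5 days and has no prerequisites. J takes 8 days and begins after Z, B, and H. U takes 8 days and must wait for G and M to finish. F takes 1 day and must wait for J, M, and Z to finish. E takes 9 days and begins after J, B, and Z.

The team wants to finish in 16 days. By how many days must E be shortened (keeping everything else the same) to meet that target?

6

Current finish: 22 days; target: 16.
E is on every critical path, so each day cut from E cuts the finish by one (this holds down to a finish of 16).
Need 22 − 16 = 6 days off E → E becomes 3 days, finish becomes 16.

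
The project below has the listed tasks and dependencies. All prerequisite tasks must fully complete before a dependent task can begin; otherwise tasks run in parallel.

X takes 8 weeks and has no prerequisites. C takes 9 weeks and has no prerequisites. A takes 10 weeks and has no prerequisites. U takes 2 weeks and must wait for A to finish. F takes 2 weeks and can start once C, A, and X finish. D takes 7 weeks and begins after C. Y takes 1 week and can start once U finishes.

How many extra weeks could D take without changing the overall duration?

0

Critical path: C→D = 9+7 = 16, so the finish is 16 weeks.
The longest chain containing D totals 16 weeks.
So D can slip 16 − 16 = 0 weeks.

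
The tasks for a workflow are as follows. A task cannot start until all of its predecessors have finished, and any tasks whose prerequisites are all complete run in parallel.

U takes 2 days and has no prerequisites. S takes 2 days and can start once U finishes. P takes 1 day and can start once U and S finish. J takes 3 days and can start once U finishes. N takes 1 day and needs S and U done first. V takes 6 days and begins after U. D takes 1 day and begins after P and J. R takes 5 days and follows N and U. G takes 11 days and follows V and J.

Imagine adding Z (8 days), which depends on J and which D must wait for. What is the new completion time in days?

19

Originally the plan takes 19 days.
With Z inserted, D now waits for max(P, J, Z).
New critical path: U→V→G = 2+6+11 = 19 ⇒ 19 days.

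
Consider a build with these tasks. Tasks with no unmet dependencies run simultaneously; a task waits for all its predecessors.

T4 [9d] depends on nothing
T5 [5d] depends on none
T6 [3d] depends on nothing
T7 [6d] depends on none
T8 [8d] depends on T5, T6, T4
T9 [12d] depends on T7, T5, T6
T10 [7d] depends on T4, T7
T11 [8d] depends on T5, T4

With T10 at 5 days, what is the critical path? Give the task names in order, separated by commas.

T7, T9

The binding path is T7→T9 = 6+12 = 18; finish at 18 days.
The longest path through T10 is only 16 days, so T10 has float 2.
No other chain overtakes it, so the finish is 18 days.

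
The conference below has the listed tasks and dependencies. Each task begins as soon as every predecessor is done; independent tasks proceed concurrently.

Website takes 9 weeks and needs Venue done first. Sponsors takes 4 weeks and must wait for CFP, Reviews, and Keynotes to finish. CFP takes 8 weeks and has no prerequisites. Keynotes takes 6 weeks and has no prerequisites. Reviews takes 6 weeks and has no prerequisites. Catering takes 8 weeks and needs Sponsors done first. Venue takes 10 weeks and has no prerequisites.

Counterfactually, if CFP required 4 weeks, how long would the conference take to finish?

19

Baseline: CFP→Sponsors→Catering = 8+4+8 = 20 → 20 weeks.
CFP lies on that path, so at 4 weeks the path becomes 16 weeks.
New critical path: Venue→Website = 10+9 = 19 ⇒ 19 weeks.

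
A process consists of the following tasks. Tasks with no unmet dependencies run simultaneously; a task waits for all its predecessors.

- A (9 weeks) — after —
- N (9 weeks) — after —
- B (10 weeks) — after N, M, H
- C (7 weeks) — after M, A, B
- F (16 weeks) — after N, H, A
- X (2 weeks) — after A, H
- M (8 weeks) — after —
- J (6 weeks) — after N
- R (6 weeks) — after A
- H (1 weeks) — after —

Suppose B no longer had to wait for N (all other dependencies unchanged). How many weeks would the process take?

25

Before: longest chain N→B→C = 9+10+7 = 26, finish 26.
Without N→B, B's earliest start moves from 9 to 8.
New critical path: A→F = 9+16 = 25 ⇒ 25 weeks.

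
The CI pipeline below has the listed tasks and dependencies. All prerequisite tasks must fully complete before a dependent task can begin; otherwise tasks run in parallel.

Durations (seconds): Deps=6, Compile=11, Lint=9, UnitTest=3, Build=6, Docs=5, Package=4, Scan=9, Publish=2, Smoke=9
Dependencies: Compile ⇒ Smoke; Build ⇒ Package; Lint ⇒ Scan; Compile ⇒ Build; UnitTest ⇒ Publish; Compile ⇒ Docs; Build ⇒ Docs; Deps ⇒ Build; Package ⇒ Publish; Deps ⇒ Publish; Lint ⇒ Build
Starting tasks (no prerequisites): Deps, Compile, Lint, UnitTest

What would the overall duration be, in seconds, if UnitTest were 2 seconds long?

As given, the longest chain is Compile→Build→Package→Publish = 11+6+4+2 = 23, so the finish is 23 seconds.
UnitTest is off the critical path — its longest chain is 5 seconds, giving 18 of slack.
No other chain overtakes it, so the finish is 23 seconds.

23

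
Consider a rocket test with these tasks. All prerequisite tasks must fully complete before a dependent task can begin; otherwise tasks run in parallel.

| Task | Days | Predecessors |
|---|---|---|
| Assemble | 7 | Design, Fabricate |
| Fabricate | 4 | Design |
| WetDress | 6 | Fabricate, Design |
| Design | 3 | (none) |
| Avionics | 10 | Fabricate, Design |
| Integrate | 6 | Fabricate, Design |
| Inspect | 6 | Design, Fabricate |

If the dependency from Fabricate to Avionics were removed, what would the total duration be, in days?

With the dependency in place, Design→Fabricate→Avionics = 3+4+10 = 17 sets the finish at 17 days.
Without Fabricate→Avionics, Avionics's earliest start moves from 7 to 3.
New critical path: Design→Fabricate→Assemble = 3+4+7 = 14 ⇒ 14 days.

14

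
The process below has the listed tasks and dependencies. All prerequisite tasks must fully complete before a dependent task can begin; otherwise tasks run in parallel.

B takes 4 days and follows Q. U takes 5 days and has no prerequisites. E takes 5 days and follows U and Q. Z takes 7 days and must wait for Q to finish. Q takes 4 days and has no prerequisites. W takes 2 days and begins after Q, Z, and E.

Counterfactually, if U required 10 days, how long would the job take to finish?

17

Critical path before the change: Q→Z→W = 4+7+2 = 13 giving 13 days.
U is off the critical path — its longest chain is 12 days, giving 1 of slack.
Now U→E→W = 10+5+2 = 17 is longest, so the finish becomes 17 days.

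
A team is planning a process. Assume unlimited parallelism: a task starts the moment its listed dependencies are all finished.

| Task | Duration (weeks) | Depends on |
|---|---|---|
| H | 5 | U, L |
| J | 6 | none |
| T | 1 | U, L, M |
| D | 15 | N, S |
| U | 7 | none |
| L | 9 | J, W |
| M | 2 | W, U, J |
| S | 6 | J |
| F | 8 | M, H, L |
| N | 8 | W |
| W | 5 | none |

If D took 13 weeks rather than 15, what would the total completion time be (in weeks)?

Critical path before the change: W→N→D = 5+8+15 = 28 giving 28 weeks.
Since D is critical, the -2 change carries straight to that chain (now 26 weeks).
New critical path: J→L→H→F = 6+9+5+8 = 28 ⇒ 28 weeks.

28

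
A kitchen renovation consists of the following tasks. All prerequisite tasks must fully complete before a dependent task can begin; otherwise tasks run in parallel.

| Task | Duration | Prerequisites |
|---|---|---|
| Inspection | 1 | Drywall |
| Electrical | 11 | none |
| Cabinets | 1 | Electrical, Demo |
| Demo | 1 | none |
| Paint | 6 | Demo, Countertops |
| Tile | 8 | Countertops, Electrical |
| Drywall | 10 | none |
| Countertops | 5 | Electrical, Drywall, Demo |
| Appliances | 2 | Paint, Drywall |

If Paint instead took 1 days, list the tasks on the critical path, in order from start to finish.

Electrical, Countertops, Tile

Actual critical path: Electrical→Countertops→Paint→Appliances = 11+5+6+2 = 24 ⇒ 24 days.
Paint is on the critical path; changing it to 1 makes that path 19 days.
New critical path: Electrical→Countertops→Tile = 11+5+8 = 24 ⇒ 24 days.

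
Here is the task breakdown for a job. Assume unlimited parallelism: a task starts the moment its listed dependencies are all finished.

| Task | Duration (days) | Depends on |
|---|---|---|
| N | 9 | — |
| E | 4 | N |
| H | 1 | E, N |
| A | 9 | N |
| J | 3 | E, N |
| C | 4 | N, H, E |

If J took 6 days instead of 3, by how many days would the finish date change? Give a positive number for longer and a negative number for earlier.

1

Actual critical path: N→E→H→C = 9+4+1+4 = 18 ⇒ 18 days.
J is off the critical path — its longest chain is 16 days, giving 2 of slack.
The binding chain switches to N→E→J = 9+4+6 = 19; finish 19 days.
Change in finish: 19 − 18 = +1 days.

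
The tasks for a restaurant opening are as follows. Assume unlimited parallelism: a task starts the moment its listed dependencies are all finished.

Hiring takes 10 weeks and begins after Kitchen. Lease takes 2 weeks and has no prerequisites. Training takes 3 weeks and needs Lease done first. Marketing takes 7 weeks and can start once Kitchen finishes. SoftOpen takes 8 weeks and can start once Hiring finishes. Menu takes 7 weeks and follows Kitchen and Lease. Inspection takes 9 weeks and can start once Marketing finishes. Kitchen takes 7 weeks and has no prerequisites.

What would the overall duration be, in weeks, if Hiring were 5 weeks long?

As given, the longest chain is Kitchen→Hiring→SoftOpen = 7+10+8 = 25, so the finish is 25 weeks.
Since Hiring is critical, the -5 change carries straight to that chain (now 20 weeks).
The binding chain switches to Kitchen→Marketing→Inspection = 7+7+9 = 23; finish 23 weeks.

23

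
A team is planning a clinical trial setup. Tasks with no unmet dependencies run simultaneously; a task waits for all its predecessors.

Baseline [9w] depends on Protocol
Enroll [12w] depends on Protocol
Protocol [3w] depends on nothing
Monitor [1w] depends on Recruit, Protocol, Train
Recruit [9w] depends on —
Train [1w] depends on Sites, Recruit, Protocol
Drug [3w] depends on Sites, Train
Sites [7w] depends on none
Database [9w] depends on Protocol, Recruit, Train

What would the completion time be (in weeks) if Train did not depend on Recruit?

Before: longest chain Recruit→Train→Database = 9+1+9 = 19, finish 19.
Without Recruit→Train, Train's earliest start moves from 9 to 7.
New critical path: Recruit→Database = 9+9 = 18 ⇒ 18 weeks.

18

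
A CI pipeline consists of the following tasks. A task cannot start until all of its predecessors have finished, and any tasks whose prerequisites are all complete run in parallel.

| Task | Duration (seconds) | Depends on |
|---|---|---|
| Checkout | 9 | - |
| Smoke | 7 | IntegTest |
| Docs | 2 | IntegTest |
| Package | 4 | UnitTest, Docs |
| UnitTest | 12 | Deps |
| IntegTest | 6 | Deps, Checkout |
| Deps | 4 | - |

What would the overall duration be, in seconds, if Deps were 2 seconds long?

22

Baseline: Checkout→IntegTest→Smoke = 9+6+7 = 22 → 22 seconds.
Deps has 2 seconds of float (longest path through it is 20).
The critical path is still Checkout→IntegTest→Smoke; finish is now 22 seconds.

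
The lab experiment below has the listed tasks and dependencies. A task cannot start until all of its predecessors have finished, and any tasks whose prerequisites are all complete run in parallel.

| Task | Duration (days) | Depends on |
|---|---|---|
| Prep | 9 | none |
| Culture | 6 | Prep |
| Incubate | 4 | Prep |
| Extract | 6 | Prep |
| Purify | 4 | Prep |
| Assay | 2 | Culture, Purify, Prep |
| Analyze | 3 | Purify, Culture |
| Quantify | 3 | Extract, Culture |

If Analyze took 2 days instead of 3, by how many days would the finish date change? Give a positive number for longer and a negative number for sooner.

0

Actual critical path: Prep→Culture→Analyze = 9+6+3 = 18 ⇒ 18 days.
Analyze lies on that path, so at 2 days the path becomes 17 days.
Now Prep→Culture→Quantify = 9+6+3 = 18 is longest, so the finish becomes 18 days.
Change in finish: 18 − 18 = +0 days.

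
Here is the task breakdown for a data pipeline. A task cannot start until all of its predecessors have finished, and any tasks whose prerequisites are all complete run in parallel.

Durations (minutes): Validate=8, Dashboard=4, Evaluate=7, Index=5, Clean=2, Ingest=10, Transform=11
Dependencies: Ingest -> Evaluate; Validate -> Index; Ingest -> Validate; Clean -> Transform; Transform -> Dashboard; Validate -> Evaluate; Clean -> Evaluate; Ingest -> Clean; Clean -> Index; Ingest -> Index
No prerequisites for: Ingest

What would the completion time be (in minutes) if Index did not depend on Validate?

Original critical path: Ingest→Clean→Transform→Dashboard = 10+2+11+4 = 27 ⇒ 27 minutes.
Without Validate→Index, Index's earliest start moves from 18 to 12.
The longest chain is now Ingest→Clean→Transform→Dashboard = 10+2+11+4 = 27, so the project takes 27 minutes.

27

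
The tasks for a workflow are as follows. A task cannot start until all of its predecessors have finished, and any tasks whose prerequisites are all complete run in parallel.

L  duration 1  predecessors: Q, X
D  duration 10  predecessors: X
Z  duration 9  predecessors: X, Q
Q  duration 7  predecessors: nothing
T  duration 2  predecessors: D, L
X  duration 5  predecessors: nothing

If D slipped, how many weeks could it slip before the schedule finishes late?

Critical path: X→D→T = 5+10+2 = 17, so the finish is 17 weeks.
D finishes as early as 15 and must finish by 15.
Slack of D = 5 − 5 = 0 weeks.

0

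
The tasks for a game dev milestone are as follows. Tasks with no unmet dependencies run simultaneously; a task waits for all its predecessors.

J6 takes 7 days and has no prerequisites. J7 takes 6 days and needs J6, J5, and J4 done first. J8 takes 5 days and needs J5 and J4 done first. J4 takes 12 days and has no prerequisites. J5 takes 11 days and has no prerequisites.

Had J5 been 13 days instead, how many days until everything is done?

Baseline: J4→J7 = 12+6 = 18 → 18 days.
J5 is off the critical path — its longest chain is 17 days, giving 1 of slack.
New critical path: J5→J7 = 13+6 = 19 ⇒ 19 days.

19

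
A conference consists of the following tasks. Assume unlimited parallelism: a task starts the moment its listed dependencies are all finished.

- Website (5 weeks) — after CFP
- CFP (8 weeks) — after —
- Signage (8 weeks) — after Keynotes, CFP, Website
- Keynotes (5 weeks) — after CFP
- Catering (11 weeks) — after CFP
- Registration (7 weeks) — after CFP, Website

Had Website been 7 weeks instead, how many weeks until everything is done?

Actual critical path: CFP→Website→Signage = 8+5+8 = 21 ⇒ 21 weeks.
Since Website is critical, the +2 change carries straight to that chain (now 23 weeks).
That remains the longest chain; total 23 weeks.

23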